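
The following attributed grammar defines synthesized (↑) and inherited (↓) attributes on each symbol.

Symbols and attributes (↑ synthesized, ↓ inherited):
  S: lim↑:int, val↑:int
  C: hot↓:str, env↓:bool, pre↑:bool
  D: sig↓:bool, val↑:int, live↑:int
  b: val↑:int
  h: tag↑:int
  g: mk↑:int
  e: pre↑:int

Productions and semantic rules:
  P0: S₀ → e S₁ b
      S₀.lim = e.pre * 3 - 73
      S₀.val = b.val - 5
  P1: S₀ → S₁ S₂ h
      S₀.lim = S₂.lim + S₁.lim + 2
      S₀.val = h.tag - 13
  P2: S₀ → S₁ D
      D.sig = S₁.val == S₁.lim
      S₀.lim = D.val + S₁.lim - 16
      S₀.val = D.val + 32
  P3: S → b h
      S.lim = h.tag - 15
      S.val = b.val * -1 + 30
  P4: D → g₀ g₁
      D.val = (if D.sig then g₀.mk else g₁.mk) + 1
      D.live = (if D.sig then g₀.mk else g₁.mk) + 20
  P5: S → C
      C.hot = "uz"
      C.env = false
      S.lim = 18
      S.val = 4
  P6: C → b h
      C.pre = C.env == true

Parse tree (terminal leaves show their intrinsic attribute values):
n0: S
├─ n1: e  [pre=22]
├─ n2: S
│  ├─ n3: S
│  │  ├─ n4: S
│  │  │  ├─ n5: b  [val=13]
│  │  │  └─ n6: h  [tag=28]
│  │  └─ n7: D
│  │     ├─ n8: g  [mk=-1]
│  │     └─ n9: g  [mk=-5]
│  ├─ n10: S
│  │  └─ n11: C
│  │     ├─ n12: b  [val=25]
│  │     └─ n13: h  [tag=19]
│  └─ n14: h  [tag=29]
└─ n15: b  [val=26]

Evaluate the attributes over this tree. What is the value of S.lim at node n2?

1. n1.pre = 22  [terminal]
2. n5.val = 13  [terminal]
3. n6.tag = 28  [terminal]
4. n4.lim = 13  [h.tag - 15]
5. n4.val = 17  [b.val * -1 + 30]
6. n7.sig = false  [S₁.val == S₁.lim]
7. n8.mk = -1  [terminal]
8. n9.mk = -5  [terminal]
9. n7.val = -4  [(if D.sig then g₀.mk else g₁.mk) + 1]
10. n7.live = 15  [(if D.sig then g₀.mk else g₁.mk) + 20]
11. n3.lim = -7  [D.val + S₁.lim - 16]
12. n3.val = 28  [D.val + 32]
13. n11.hot = "uz"  ["uz"]
14. n11.env = false  [false]
15. n12.val = 25  [terminal]
16. n13.tag = 19  [terminal]
17. n11.pre = false  [C.env == true]
18. n10.lim = 18  [18]
19. n10.val = 4  [4]
20. n14.tag = 29  [terminal]
21. n2.lim = 13  [S₂.lim + S₁.lim + 2]
22. n2.val = 16  [h.tag - 13]
23. n15.val = 26  [terminal]
24. n0.lim = -7  [e.pre * 3 - 73]
25. n0.val = 21  [b.val - 5]

13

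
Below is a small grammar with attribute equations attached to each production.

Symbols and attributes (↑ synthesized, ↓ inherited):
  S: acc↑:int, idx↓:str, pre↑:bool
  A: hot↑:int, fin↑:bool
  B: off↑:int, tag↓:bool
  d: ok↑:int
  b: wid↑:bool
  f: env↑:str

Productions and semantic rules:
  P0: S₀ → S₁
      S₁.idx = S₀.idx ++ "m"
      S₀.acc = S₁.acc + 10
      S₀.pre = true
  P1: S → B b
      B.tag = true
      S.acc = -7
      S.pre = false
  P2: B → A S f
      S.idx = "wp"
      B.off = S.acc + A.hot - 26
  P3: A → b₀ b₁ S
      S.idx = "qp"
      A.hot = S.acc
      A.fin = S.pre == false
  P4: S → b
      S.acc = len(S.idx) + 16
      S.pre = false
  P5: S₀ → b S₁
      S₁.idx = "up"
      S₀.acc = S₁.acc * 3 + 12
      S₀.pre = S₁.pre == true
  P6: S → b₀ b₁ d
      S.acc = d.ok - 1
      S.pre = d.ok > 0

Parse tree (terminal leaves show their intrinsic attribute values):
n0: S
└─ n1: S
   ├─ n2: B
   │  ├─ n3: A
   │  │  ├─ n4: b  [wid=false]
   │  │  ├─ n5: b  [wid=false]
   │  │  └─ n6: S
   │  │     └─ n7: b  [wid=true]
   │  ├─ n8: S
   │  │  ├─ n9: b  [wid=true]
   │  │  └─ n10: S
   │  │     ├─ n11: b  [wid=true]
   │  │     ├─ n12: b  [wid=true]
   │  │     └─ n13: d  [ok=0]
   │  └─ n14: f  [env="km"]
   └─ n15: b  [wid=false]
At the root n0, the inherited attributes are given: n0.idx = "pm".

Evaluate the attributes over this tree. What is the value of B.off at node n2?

1. n0.idx = "pm"  [given at root]
2. n1.idx = "pmm"  [S₀.idx ++ "m"]
3. n2.tag = true  [true]
4. n4.wid = false  [terminal]
5. n5.wid = false  [terminal]
6. n6.idx = "qp"  ["qp"]
7. n7.wid = true  [terminal]
8. n6.acc = 18  [len(S.idx) + 16]
9. n6.pre = false  [false]
10. n3.hot = 18  [S.acc]
11. n3.fin = true  [S.pre == false]
12. n8.idx = "wp"  ["wp"]
13. n9.wid = true  [terminal]
14. n10.idx = "up"  ["up"]
15. n11.wid = true  [terminal]
16. n12.wid = true  [terminal]
17. n13.ok = 0  [terminal]
18. n10.acc = -1  [d.ok - 1]
19. n10.pre = false  [d.ok > 0]
20. n8.acc = 9  [S₁.acc * 3 + 12]
21. n8.pre = false  [S₁.pre == true]
22. n14.env = "km"  [terminal]
23. n2.off = 1  [S.acc + A.hot - 26]
24. n15.wid = false  [terminal]
25. n1.acc = -7  [-7]
26. n1.pre = false  [false]
27. n0.acc = 3  [S₁.acc + 10]
28. n0.pre = true  [true]

1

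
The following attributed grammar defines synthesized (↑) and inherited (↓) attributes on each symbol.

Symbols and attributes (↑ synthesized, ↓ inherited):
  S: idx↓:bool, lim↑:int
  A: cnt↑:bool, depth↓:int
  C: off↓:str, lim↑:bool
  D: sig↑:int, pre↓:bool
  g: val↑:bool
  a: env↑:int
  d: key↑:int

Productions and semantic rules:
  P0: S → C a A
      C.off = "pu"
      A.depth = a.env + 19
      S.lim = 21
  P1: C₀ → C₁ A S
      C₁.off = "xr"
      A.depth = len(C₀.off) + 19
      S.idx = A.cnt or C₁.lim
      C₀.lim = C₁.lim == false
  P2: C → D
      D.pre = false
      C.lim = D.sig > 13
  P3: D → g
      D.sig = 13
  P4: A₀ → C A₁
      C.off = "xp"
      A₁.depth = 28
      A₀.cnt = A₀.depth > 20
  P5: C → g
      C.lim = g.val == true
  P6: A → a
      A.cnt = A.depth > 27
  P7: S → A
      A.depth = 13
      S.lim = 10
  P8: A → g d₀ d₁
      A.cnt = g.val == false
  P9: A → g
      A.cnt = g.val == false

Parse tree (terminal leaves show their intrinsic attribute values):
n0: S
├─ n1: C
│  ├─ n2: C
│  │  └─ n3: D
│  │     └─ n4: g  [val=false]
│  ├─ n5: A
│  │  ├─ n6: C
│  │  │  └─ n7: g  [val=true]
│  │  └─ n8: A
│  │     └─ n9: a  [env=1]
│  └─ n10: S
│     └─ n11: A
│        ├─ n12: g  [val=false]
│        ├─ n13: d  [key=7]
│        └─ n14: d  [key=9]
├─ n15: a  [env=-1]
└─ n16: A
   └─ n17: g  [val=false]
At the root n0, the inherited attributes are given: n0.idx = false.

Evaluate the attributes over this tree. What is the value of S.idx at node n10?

true

1. n0.idx = false  [given at root]
2. n1.off = "pu"  ["pu"]
3. n2.off = "xr"  ["xr"]
4. n3.pre = false  [false]
5. n4.val = false  [terminal]
6. n3.sig = 13  [13]
7. n2.lim = false  [D.sig > 13]
8. n5.depth = 21  [len(C₀.off) + 19]
9. n6.off = "xp"  ["xp"]
10. n7.val = true  [terminal]
11. n6.lim = true  [g.val == true]
12. n8.depth = 28  [28]
13. n9.env = 1  [terminal]
14. n8.cnt = true  [A.depth > 27]
15. n5.cnt = true  [A₀.depth > 20]
16. n10.idx = true  [A.cnt or C₁.lim]
17. n11.depth = 13  [13]
18. n12.val = false  [terminal]
19. n13.key = 7  [terminal]
20. n14.key = 9  [terminal]
21. n11.cnt = true  [g.val == false]
22. n10.lim = 10  [10]
23. n1.lim = true  [C₁.lim == false]
24. n15.env = -1  [terminal]
25. n16.depth = 18  [a.env + 19]
26. n17.val = false  [terminal]
27. n16.cnt = true  [g.val == false]
28. n0.lim = 21  [21]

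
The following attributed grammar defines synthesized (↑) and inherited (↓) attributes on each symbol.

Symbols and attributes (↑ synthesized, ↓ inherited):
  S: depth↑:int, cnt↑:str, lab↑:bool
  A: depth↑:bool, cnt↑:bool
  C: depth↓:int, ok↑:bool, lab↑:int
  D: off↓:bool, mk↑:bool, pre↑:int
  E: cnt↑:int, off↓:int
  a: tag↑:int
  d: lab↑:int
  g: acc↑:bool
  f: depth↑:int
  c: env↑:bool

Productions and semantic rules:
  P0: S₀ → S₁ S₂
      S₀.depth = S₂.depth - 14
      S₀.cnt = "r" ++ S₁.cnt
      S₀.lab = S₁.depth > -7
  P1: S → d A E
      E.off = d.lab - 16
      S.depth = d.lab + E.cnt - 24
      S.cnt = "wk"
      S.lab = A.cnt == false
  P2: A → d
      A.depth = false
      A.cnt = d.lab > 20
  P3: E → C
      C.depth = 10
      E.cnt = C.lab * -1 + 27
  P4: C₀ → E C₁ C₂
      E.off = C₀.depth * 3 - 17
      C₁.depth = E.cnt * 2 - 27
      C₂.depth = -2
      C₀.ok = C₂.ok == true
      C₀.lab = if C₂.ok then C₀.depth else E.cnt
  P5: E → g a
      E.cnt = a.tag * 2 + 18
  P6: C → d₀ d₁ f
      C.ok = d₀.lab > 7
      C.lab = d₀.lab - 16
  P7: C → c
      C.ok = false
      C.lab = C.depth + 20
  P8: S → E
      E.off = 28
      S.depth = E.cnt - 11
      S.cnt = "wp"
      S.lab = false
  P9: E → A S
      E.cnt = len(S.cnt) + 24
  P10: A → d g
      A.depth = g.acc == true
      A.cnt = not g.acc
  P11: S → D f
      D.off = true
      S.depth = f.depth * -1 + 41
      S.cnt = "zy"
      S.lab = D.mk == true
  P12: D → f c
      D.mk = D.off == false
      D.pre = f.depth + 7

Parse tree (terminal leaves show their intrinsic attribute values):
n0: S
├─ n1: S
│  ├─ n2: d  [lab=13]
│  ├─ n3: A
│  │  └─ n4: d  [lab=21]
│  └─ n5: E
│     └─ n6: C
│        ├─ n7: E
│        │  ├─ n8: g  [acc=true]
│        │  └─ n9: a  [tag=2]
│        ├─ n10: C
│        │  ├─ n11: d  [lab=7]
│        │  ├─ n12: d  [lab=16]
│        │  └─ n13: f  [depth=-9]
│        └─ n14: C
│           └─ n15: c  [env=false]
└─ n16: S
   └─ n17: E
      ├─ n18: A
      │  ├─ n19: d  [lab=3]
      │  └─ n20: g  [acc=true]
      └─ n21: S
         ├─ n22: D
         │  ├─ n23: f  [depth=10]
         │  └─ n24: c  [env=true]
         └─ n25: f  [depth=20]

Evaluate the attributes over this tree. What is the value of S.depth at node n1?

-6

1. n2.lab = 13  [terminal]
2. n4.lab = 21  [terminal]
3. n3.depth = false  [false]
4. n3.cnt = true  [d.lab > 20]
5. n5.off = -3  [d.lab - 16]
6. n6.depth = 10  [10]
7. n7.off = 13  [C₀.depth * 3 - 17]
8. n8.acc = true  [terminal]
9. n9.tag = 2  [terminal]
10. n7.cnt = 22  [a.tag * 2 + 18]
11. n10.depth = 17  [E.cnt * 2 - 27]
12. n11.lab = 7  [terminal]
13. n12.lab = 16  [terminal]
14. n13.depth = -9  [terminal]
15. n10.ok = false  [d₀.lab > 7]
16. n10.lab = -9  [d₀.lab - 16]
17. n14.depth = -2  [-2]
18. n15.env = false  [terminal]
19. n14.ok = false  [false]
20. n14.lab = 18  [C.depth + 20]
21. n6.ok = false  [C₂.ok == true]
22. n6.lab = 22  [if C₂.ok then C₀.depth else E.cnt]
23. n5.cnt = 5  [C.lab * -1 + 27]
24. n1.depth = -6  [d.lab + E.cnt - 24]
25. n1.cnt = "wk"  ["wk"]
26. n1.lab = false  [A.cnt == false]
27. n17.off = 28  [28]
28. n19.lab = 3  [terminal]
29. n20.acc = true  [terminal]
30. n18.depth = true  [g.acc == true]
31. n18.cnt = false  [not g.acc]
32. n22.off = true  [true]
33. n23.depth = 10  [terminal]
34. n24.env = true  [terminal]
35. n22.mk = false  [D.off == false]
36. n22.pre = 17  [f.depth + 7]
37. n25.depth = 20  [terminal]
38. n21.depth = 21  [f.depth * -1 + 41]
39. n21.cnt = "zy"  ["zy"]
40. n21.lab = false  [D.mk == true]
41. n17.cnt = 26  [len(S.cnt) + 24]
42. n16.depth = 15  [E.cnt - 11]
43. n16.cnt = "wp"  ["wp"]
44. n16.lab = false  [false]
45. n0.depth = 1  [S₂.depth - 14]
46. n0.cnt = "rwk"  ["r" ++ S₁.cnt]
47. n0.lab = true  [S₁.depth > -7]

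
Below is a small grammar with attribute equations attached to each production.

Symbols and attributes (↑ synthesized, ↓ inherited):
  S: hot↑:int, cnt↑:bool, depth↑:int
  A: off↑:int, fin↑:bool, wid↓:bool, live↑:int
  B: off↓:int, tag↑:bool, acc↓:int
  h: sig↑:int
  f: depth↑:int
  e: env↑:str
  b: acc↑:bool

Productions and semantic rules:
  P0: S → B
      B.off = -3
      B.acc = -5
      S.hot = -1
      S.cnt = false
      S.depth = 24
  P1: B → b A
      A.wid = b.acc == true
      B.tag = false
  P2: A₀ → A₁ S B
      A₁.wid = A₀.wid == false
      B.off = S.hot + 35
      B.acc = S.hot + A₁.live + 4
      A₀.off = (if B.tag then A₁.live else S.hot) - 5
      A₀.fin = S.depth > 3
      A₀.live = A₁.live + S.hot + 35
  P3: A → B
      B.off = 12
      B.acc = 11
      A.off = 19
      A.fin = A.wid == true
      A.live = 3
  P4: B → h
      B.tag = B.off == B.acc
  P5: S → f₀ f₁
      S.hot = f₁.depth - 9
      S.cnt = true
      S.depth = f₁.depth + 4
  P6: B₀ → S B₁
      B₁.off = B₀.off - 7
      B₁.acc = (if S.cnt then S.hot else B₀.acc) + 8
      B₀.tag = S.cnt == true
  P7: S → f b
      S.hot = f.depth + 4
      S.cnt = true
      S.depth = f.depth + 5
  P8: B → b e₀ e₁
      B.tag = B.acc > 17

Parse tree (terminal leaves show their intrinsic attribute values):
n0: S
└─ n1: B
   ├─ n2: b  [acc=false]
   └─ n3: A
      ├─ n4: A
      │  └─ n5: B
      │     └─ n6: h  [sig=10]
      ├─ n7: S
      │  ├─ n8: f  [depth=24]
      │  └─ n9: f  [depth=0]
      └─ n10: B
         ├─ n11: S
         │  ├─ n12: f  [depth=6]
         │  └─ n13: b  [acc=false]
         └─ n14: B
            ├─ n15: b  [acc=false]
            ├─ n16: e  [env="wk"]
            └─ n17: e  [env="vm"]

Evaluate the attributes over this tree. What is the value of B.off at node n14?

19

1. n1.off = -3  [-3]
2. n1.acc = -5  [-5]
3. n2.acc = false  [terminal]
4. n3.wid = false  [b.acc == true]
5. n4.wid = true  [A₀.wid == false]
6. n5.off = 12  [12]
7. n5.acc = 11  [11]
8. n6.sig = 10  [terminal]
9. n5.tag = false  [B.off == B.acc]
10. n4.off = 19  [19]
11. n4.fin = true  [A.wid == true]
12. n4.live = 3  [3]
13. n8.depth = 24  [terminal]
14. n9.depth = 0  [terminal]
15. n7.hot = -9  [f₁.depth - 9]
16. n7.cnt = true  [true]
17. n7.depth = 4  [f₁.depth + 4]
18. n10.off = 26  [S.hot + 35]
19. n10.acc = -2  [S.hot + A₁.live + 4]
20. n12.depth = 6  [terminal]
21. n13.acc = false  [terminal]
22. n11.hot = 10  [f.depth + 4]
23. n11.cnt = true  [true]
24. n11.depth = 11  [f.depth + 5]
25. n14.off = 19  [B₀.off - 7]
26. n14.acc = 18  [(if S.cnt then S.hot else B₀.acc) + 8]
27. n15.acc = false  [terminal]
28. n16.env = "wk"  [terminal]
29. n17.env = "vm"  [terminal]
30. n14.tag = true  [B.acc > 17]
31. n10.tag = true  [S.cnt == true]
32. n3.off = -2  [(if B.tag then A₁.live else S.hot) - 5]
33. n3.fin = true  [S.depth > 3]
34. n3.live = 29  [A₁.live + S.hot + 35]
35. n1.tag = false  [false]
36. n0.hot = -1  [-1]
37. n0.cnt = false  [false]
38. n0.depth = 24  [24]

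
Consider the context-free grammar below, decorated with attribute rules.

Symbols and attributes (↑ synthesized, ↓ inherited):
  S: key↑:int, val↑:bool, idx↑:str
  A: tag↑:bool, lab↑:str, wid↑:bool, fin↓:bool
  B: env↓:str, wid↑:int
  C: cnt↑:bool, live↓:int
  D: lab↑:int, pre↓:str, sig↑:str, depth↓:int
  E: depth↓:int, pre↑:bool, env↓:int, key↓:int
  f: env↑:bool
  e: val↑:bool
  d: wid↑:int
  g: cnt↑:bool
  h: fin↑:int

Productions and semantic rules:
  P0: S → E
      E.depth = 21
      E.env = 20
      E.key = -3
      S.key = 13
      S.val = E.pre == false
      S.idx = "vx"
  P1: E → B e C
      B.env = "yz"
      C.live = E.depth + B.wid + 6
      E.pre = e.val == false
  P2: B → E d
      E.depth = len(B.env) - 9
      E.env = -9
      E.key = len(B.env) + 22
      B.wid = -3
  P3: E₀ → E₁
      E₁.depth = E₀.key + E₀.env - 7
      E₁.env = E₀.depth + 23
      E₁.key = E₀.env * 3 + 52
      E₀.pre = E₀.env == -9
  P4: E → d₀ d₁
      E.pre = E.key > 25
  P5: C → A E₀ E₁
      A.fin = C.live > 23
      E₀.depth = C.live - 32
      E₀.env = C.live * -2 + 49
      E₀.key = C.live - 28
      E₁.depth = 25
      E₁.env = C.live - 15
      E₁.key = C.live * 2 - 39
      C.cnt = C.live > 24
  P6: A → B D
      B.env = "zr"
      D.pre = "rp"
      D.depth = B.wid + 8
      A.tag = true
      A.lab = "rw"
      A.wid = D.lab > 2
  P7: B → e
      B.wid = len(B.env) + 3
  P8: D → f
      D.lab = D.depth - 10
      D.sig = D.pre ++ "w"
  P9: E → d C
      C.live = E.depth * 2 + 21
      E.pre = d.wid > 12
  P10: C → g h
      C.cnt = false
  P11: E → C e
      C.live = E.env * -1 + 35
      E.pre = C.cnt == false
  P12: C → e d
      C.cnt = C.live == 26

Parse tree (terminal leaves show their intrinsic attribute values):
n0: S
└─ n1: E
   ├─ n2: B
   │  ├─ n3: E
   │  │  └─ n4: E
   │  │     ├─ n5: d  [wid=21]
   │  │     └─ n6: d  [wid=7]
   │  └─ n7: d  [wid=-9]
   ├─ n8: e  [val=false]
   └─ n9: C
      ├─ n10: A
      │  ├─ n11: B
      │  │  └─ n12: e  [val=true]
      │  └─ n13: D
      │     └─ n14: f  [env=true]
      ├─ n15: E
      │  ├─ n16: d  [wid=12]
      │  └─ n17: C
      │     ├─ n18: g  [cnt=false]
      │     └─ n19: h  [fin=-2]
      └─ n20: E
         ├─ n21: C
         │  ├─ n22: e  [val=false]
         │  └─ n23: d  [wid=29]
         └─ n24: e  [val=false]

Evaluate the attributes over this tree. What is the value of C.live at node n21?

26

1. n1.depth = 21  [21]
2. n1.env = 20  [20]
3. n1.key = -3  [-3]
4. n2.env = "yz"  ["yz"]
5. n3.depth = -7  [len(B.env) - 9]
6. n3.env = -9  [-9]
7. n3.key = 24  [len(B.env) + 22]
8. n4.depth = 8  [E₀.key + E₀.env - 7]
9. n4.env = 16  [E₀.depth + 23]
10. n4.key = 25  [E₀.env * 3 + 52]
11. n5.wid = 21  [terminal]
12. n6.wid = 7  [terminal]
13. n4.pre = false  [E.key > 25]
14. n3.pre = true  [E₀.env == -9]
15. n7.wid = -9  [terminal]
16. n2.wid = -3  [-3]
17. n8.val = false  [terminal]
18. n9.live = 24  [E.depth + B.wid + 6]
19. n10.fin = true  [C.live > 23]
20. n11.env = "zr"  ["zr"]
21. n12.val = true  [terminal]
22. n11.wid = 5  [len(B.env) + 3]
23. n13.pre = "rp"  ["rp"]
24. n13.depth = 13  [B.wid + 8]
25. n14.env = true  [terminal]
26. n13.lab = 3  [D.depth - 10]
27. n13.sig = "rpw"  [D.pre ++ "w"]
28. n10.tag = true  [true]
29. n10.lab = "rw"  ["rw"]
30. n10.wid = true  [D.lab > 2]
31. n15.depth = -8  [C.live - 32]
32. n15.env = 1  [C.live * -2 + 49]
33. n15.key = -4  [C.live - 28]
34. n16.wid = 12  [terminal]
35. n17.live = 5  [E.depth * 2 + 21]
36. n18.cnt = false  [terminal]
37. n19.fin = -2  [terminal]
38. n17.cnt = false  [false]
39. n15.pre = false  [d.wid > 12]
40. n20.depth = 25  [25]
41. n20.env = 9  [C.live - 15]
42. n20.key = 9  [C.live * 2 - 39]
43. n21.live = 26  [E.env * -1 + 35]
44. n22.val = false  [terminal]
45. n23.wid = 29  [terminal]
46. n21.cnt = true  [C.live == 26]
47. n24.val = false  [terminal]
48. n20.pre = false  [C.cnt == false]
49. n9.cnt = false  [C.live > 24]
50. n1.pre = true  [e.val == false]
51. n0.key = 13  [13]
52. n0.val = false  [E.pre == false]
53. n0.idx = "vx"  ["vx"]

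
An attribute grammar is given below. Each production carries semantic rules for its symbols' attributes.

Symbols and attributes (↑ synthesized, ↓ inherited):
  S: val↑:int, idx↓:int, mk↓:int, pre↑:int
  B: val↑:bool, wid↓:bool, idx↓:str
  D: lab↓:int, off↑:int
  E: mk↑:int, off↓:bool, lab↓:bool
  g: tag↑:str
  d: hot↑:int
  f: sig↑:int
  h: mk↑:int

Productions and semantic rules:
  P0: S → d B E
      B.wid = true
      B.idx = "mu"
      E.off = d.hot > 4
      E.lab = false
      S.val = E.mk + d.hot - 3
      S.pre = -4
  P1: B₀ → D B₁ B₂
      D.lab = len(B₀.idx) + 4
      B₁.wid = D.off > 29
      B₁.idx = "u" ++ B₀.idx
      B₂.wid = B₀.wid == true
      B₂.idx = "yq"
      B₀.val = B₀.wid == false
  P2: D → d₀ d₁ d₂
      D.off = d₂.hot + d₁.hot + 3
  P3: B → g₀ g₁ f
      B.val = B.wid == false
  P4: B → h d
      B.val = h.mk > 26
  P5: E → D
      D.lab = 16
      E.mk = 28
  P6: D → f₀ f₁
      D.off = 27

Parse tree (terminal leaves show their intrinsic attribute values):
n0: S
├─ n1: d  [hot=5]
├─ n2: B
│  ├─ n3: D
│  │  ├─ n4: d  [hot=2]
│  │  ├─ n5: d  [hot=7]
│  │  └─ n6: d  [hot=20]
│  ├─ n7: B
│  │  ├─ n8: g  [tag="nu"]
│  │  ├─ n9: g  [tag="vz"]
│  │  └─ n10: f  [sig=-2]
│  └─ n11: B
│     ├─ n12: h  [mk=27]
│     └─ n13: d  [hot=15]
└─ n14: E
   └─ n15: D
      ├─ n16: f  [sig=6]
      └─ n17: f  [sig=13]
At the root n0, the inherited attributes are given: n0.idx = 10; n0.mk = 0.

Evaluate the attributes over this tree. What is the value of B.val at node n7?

1. n0.idx = 10  [given at root]
2. n0.mk = 0  [given at root]
3. n1.hot = 5  [terminal]
4. n2.wid = true  [true]
5. n2.idx = "mu"  ["mu"]
6. n3.lab = 6  [len(B₀.idx) + 4]
7. n4.hot = 2  [terminal]
8. n5.hot = 7  [terminal]
9. n6.hot = 20  [terminal]
10. n3.off = 30  [d₂.hot + d₁.hot + 3]
11. n7.wid = true  [D.off > 29]
12. n7.idx = "umu"  ["u" ++ B₀.idx]
13. n8.tag = "nu"  [terminal]
14. n9.tag = "vz"  [terminal]
15. n10.sig = -2  [terminal]
16. n7.val = false  [B.wid == false]
17. n11.wid = true  [B₀.wid == true]
18. n11.idx = "yq"  ["yq"]
19. n12.mk = 27  [terminal]
20. n13.hot = 15  [terminal]
21. n11.val = true  [h.mk > 26]
22. n2.val = false  [B₀.wid == false]
23. n14.off = true  [d.hot > 4]
24. n14.lab = false  [false]
25. n15.lab = 16  [16]
26. n16.sig = 6  [terminal]
27. n17.sig = 13  [terminal]
28. n15.off = 27  [27]
29. n14.mk = 28  [28]
30. n0.val = 30  [E.mk + d.hot - 3]
31. n0.pre = -4  [-4]

false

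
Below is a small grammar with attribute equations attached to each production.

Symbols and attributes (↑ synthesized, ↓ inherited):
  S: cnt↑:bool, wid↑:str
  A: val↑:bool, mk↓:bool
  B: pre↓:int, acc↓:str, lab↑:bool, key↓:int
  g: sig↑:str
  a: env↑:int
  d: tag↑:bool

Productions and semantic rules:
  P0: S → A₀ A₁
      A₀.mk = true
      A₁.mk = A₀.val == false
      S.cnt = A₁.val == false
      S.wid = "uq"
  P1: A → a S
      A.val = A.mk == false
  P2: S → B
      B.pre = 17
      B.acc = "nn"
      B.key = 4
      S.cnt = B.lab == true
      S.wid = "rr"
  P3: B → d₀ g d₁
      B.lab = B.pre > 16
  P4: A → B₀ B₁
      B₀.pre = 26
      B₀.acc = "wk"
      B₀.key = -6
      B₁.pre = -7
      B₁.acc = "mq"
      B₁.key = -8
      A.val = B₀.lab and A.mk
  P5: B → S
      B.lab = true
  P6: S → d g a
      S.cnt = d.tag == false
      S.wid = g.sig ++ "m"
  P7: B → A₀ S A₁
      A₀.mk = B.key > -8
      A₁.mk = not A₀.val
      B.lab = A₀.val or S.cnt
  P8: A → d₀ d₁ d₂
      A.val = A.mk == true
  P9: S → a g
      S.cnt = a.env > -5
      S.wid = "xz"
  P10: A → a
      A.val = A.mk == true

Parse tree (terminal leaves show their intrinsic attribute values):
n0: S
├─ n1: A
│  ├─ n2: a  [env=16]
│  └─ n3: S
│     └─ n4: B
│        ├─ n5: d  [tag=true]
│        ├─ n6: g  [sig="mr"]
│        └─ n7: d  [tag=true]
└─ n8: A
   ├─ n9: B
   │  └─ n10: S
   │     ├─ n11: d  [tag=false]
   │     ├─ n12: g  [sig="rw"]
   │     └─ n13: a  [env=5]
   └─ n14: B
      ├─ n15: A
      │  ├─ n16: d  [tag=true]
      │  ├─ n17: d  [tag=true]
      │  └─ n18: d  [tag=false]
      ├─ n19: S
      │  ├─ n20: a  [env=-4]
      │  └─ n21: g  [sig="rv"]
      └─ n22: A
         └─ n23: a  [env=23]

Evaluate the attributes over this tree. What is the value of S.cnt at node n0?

false

1. n1.mk = true  [true]
2. n2.env = 16  [terminal]
3. n4.pre = 17  [17]
4. n4.acc = "nn"  ["nn"]
5. n4.key = 4  [4]
6. n5.tag = true  [terminal]
7. n6.sig = "mr"  [terminal]
8. n7.tag = true  [terminal]
9. n4.lab = true  [B.pre > 16]
10. n3.cnt = true  [B.lab == true]
11. n3.wid = "rr"  ["rr"]
12. n1.val = false  [A.mk == false]
13. n8.mk = true  [A₀.val == false]
14. n9.pre = 26  [26]
15. n9.acc = "wk"  ["wk"]
16. n9.key = -6  [-6]
17. n11.tag = false  [terminal]
18. n12.sig = "rw"  [terminal]
19. n13.env = 5  [terminal]
20. n10.cnt = true  [d.tag == false]
21. n10.wid = "rwm"  [g.sig ++ "m"]
22. n9.lab = true  [true]
23. n14.pre = -7  [-7]
24. n14.acc = "mq"  ["mq"]
25. n14.key = -8  [-8]
26. n15.mk = false  [B.key > -8]
27. n16.tag = true  [terminal]
28. n17.tag = true  [terminal]
29. n18.tag = false  [terminal]
30. n15.val = false  [A.mk == true]
31. n20.env = -4  [terminal]
32. n21.sig = "rv"  [terminal]
33. n19.cnt = true  [a.env > -5]
34. n19.wid = "xz"  ["xz"]
35. n22.mk = true  [not A₀.val]
36. n23.env = 23  [terminal]
37. n22.val = true  [A.mk == true]
38. n14.lab = true  [A₀.val or S.cnt]
39. n8.val = true  [B₀.lab and A.mk]
40. n0.cnt = false  [A₁.val == false]
41. n0.wid = "uq"  ["uq"]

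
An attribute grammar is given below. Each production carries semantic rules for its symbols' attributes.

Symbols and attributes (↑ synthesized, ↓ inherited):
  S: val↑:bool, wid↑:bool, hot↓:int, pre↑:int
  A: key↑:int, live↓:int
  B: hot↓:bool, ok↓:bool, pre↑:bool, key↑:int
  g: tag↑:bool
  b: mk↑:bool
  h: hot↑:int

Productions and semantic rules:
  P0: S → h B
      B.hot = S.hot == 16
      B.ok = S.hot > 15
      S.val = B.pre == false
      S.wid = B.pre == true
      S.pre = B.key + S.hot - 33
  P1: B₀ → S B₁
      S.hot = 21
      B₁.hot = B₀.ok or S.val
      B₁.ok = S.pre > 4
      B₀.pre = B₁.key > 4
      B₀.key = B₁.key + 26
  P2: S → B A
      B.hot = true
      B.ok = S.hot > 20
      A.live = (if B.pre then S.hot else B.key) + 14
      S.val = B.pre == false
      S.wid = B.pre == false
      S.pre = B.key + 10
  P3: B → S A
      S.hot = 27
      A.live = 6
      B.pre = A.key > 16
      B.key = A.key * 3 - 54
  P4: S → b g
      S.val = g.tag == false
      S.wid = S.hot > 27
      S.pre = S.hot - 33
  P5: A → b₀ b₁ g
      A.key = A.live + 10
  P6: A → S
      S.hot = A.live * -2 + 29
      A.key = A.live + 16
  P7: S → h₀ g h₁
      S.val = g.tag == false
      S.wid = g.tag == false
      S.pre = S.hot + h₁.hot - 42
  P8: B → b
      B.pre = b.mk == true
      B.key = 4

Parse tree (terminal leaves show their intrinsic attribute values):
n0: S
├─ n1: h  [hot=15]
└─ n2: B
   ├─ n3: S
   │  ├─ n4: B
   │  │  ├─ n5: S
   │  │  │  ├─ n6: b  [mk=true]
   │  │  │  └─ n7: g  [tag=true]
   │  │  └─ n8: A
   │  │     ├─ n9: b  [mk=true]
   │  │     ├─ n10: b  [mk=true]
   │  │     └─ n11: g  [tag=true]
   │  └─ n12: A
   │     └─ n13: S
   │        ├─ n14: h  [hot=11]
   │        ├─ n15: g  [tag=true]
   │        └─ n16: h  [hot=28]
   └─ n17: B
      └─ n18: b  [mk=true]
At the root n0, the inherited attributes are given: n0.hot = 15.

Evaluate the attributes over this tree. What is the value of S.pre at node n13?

1. n0.hot = 15  [given at root]
2. n1.hot = 15  [terminal]
3. n2.hot = false  [S.hot == 16]
4. n2.ok = false  [S.hot > 15]
5. n3.hot = 21  [21]
6. n4.hot = true  [true]
7. n4.ok = true  [S.hot > 20]
8. n5.hot = 27  [27]
9. n6.mk = true  [terminal]
10. n7.tag = true  [terminal]
11. n5.val = false  [g.tag == false]
12. n5.wid = false  [S.hot > 27]
13. n5.pre = -6  [S.hot - 33]
14. n8.live = 6  [6]
15. n9.mk = true  [terminal]
16. n10.mk = true  [terminal]
17. n11.tag = true  [terminal]
18. n8.key = 16  [A.live + 10]
19. n4.pre = false  [A.key > 16]
20. n4.key = -6  [A.key * 3 - 54]
21. n12.live = 8  [(if B.pre then S.hot else B.key) + 14]
22. n13.hot = 13  [A.live * -2 + 29]
23. n14.hot = 11  [terminal]
24. n15.tag = true  [terminal]
25. n16.hot = 28  [terminal]
26. n13.val = false  [g.tag == false]
27. n13.wid = false  [g.tag == false]
28. n13.pre = -1  [S.hot + h₁.hot - 42]
29. n12.key = 24  [A.live + 16]
30. n3.val = true  [B.pre == false]
31. n3.wid = true  [B.pre == false]
32. n3.pre = 4  [B.key + 10]
33. n17.hot = true  [B₀.ok or S.val]
34. n17.ok = false  [S.pre > 4]
35. n18.mk = true  [terminal]
36. n17.pre = true  [b.mk == true]
37. n17.key = 4  [4]
38. n2.pre = false  [B₁.key > 4]
39. n2.key = 30  [B₁.key + 26]
40. n0.val = true  [B.pre == false]
41. n0.wid = false  [B.pre == true]
42. n0.pre = 12  [B.key + S.hot - 33]

-1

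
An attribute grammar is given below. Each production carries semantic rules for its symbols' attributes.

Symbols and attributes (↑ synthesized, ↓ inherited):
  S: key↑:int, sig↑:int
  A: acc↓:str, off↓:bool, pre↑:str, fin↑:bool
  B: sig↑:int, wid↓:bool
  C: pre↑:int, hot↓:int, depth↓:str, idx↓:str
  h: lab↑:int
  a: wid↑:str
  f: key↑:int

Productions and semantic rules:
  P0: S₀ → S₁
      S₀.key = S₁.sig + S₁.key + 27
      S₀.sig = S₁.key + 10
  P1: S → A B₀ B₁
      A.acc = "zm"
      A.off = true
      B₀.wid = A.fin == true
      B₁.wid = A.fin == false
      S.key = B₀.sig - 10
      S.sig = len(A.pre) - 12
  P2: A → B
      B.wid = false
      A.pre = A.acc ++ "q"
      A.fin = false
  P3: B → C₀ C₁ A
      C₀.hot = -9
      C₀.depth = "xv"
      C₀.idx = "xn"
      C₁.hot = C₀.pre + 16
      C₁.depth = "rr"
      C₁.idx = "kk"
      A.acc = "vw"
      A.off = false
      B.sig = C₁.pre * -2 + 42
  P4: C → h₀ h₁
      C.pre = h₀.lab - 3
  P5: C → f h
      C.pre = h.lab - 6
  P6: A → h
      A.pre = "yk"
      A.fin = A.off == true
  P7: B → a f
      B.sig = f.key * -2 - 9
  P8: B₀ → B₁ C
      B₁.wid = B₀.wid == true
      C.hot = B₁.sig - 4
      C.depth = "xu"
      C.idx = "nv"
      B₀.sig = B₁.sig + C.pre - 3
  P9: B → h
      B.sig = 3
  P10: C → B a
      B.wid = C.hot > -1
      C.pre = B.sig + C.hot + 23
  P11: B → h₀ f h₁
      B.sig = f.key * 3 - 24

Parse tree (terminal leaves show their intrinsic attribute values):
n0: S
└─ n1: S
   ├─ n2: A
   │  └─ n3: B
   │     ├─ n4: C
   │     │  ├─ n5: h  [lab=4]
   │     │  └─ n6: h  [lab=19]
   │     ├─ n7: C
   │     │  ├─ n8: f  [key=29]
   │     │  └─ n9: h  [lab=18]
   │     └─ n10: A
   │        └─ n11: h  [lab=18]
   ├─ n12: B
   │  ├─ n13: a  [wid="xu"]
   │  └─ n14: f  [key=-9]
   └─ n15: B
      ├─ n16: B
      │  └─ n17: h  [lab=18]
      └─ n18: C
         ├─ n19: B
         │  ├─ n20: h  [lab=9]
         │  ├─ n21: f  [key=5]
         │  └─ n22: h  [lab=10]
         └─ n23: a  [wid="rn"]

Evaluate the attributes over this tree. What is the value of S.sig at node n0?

1. n2.acc = "zm"  ["zm"]
2. n2.off = true  [true]
3. n3.wid = false  [false]
4. n4.hot = -9  [-9]
5. n4.depth = "xv"  ["xv"]
6. n4.idx = "xn"  ["xn"]
7. n5.lab = 4  [terminal]
8. n6.lab = 19  [terminal]
9. n4.pre = 1  [h₀.lab - 3]
10. n7.hot = 17  [C₀.pre + 16]
11. n7.depth = "rr"  ["rr"]
12. n7.idx = "kk"  ["kk"]
13. n8.key = 29  [terminal]
14. n9.lab = 18  [terminal]
15. n7.pre = 12  [h.lab - 6]
16. n10.acc = "vw"  ["vw"]
17. n10.off = false  [false]
18. n11.lab = 18  [terminal]
19. n10.pre = "yk"  ["yk"]
20. n10.fin = false  [A.off == true]
21. n3.sig = 18  [C₁.pre * -2 + 42]
22. n2.pre = "zmq"  [A.acc ++ "q"]
23. n2.fin = false  [false]
24. n12.wid = false  [A.fin == true]
25. n13.wid = "xu"  [terminal]
26. n14.key = -9  [terminal]
27. n12.sig = 9  [f.key * -2 - 9]
28. n15.wid = true  [A.fin == false]
29. n16.wid = true  [B₀.wid == true]
30. n17.lab = 18  [terminal]
31. n16.sig = 3  [3]
32. n18.hot = -1  [B₁.sig - 4]
33. n18.depth = "xu"  ["xu"]
34. n18.idx = "nv"  ["nv"]
35. n19.wid = false  [C.hot > -1]
36. n20.lab = 9  [terminal]
37. n21.key = 5  [terminal]
38. n22.lab = 10  [terminal]
39. n19.sig = -9  [f.key * 3 - 24]
40. n23.wid = "rn"  [terminal]
41. n18.pre = 13  [B.sig + C.hot + 23]
42. n15.sig = 13  [B₁.sig + C.pre - 3]
43. n1.key = -1  [B₀.sig - 10]
44. n1.sig = -9  [len(A.pre) - 12]
45. n0.key = 17  [S₁.sig + S₁.key + 27]
46. n0.sig = 9  [S₁.key + 10]

9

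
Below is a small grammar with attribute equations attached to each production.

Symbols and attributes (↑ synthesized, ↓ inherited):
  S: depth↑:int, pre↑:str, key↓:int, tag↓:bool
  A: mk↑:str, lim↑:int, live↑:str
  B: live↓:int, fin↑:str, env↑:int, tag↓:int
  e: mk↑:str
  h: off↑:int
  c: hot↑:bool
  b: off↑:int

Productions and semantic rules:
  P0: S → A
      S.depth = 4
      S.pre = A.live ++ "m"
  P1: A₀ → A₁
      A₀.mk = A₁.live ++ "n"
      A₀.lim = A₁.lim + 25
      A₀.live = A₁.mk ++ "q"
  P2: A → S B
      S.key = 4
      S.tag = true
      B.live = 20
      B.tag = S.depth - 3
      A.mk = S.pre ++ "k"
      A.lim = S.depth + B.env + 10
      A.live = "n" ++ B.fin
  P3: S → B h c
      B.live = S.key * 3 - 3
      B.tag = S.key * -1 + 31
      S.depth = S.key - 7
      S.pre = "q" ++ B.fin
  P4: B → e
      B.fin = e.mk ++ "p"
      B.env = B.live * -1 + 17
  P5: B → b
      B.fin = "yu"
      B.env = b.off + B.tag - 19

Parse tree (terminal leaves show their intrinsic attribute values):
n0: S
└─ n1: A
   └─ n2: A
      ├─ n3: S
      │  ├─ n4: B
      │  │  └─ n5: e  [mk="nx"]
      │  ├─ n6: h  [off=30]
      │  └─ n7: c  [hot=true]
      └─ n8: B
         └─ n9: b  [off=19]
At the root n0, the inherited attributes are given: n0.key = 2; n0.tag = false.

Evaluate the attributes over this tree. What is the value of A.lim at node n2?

1. n0.key = 2  [given at root]
2. n0.tag = false  [given at root]
3. n3.key = 4  [4]
4. n3.tag = true  [true]
5. n4.live = 9  [S.key * 3 - 3]
6. n4.tag = 27  [S.key * -1 + 31]
7. n5.mk = "nx"  [terminal]
8. n4.fin = "nxp"  [e.mk ++ "p"]
9. n4.env = 8  [B.live * -1 + 17]
10. n6.off = 30  [terminal]
11. n7.hot = true  [terminal]
12. n3.depth = -3  [S.key - 7]
13. n3.pre = "qnxp"  ["q" ++ B.fin]
14. n8.live = 20  [20]
15. n8.tag = -6  [S.depth - 3]
16. n9.off = 19  [terminal]
17. n8.fin = "yu"  ["yu"]
18. n8.env = -6  [b.off + B.tag - 19]
19. n2.mk = "qnxpk"  [S.pre ++ "k"]
20. n2.lim = 1  [S.depth + B.env + 10]
21. n2.live = "nyu"  ["n" ++ B.fin]
22. n1.mk = "nyun"  [A₁.live ++ "n"]
23. n1.lim = 26  [A₁.lim + 25]
24. n1.live = "qnxpkq"  [A₁.mk ++ "q"]
25. n0.depth = 4  [4]
26. n0.pre = "qnxpkqm"  [A.live ++ "m"]

1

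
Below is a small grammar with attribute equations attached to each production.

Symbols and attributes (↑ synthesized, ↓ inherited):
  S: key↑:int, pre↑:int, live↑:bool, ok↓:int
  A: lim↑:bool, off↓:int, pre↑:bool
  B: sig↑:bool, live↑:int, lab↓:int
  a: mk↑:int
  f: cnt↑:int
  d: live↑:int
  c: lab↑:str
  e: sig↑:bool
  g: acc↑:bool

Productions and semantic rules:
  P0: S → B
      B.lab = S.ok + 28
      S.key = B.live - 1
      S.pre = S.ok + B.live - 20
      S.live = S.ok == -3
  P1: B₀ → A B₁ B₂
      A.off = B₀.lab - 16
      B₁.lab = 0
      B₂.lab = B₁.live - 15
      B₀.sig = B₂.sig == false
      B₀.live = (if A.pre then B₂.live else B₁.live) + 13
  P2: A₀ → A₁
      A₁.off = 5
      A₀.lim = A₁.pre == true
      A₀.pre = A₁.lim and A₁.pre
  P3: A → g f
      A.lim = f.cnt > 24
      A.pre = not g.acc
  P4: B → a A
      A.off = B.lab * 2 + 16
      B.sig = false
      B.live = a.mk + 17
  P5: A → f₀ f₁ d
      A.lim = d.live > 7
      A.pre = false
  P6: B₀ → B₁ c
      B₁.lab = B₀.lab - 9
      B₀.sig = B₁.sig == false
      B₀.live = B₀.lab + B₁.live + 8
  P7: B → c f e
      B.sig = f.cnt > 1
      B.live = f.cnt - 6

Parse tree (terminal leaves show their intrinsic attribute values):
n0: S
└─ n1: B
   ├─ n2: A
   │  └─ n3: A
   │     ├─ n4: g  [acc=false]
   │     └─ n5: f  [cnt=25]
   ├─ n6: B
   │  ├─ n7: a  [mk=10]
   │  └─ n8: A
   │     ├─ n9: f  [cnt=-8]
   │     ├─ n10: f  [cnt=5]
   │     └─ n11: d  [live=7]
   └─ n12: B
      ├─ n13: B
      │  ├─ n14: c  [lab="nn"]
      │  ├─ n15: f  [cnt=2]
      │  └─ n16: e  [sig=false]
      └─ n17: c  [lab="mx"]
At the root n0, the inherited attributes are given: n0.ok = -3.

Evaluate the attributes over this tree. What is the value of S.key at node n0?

28

1. n0.ok = -3  [given at root]
2. n1.lab = 25  [S.ok + 28]
3. n2.off = 9  [B₀.lab - 16]
4. n3.off = 5  [5]
5. n4.acc = false  [terminal]
6. n5.cnt = 25  [terminal]
7. n3.lim = true  [f.cnt > 24]
8. n3.pre = true  [not g.acc]
9. n2.lim = true  [A₁.pre == true]
10. n2.pre = true  [A₁.lim and A₁.pre]
11. n6.lab = 0  [0]
12. n7.mk = 10  [terminal]
13. n8.off = 16  [B.lab * 2 + 16]
14. n9.cnt = -8  [terminal]
15. n10.cnt = 5  [terminal]
16. n11.live = 7  [terminal]
17. n8.lim = false  [d.live > 7]
18. n8.pre = false  [false]
19. n6.sig = false  [false]
20. n6.live = 27  [a.mk + 17]
21. n12.lab = 12  [B₁.live - 15]
22. n13.lab = 3  [B₀.lab - 9]
23. n14.lab = "nn"  [terminal]
24. n15.cnt = 2  [terminal]
25. n16.sig = false  [terminal]
26. n13.sig = true  [f.cnt > 1]
27. n13.live = -4  [f.cnt - 6]
28. n17.lab = "mx"  [terminal]
29. n12.sig = false  [B₁.sig == false]
30. n12.live = 16  [B₀.lab + B₁.live + 8]
31. n1.sig = true  [B₂.sig == false]
32. n1.live = 29  [(if A.pre then B₂.live else B₁.live) + 13]
33. n0.key = 28  [B.live - 1]
34. n0.pre = 6  [S.ok + B.live - 20]
35. n0.live = true  [S.ok == -3]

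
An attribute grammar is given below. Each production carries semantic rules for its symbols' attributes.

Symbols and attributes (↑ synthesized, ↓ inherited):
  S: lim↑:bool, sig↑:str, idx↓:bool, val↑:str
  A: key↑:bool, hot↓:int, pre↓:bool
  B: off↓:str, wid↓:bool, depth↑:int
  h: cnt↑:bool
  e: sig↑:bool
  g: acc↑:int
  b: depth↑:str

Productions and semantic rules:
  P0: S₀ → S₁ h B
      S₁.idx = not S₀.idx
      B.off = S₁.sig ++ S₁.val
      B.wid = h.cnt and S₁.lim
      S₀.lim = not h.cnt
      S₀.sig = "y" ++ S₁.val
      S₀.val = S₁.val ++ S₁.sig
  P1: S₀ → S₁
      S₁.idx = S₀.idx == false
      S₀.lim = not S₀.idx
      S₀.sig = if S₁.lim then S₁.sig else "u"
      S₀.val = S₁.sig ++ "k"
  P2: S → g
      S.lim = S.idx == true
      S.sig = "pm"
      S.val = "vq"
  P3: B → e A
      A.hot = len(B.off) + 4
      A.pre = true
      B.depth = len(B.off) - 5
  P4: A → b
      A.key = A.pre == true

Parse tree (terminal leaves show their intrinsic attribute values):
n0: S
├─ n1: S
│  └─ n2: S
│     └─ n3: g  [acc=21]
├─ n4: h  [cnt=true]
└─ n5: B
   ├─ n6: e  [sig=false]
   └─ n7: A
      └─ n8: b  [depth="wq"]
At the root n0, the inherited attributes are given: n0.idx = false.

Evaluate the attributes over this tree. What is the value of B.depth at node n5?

1. n0.idx = false  [given at root]
2. n1.idx = true  [not S₀.idx]
3. n2.idx = false  [S₀.idx == false]
4. n3.acc = 21  [terminal]
5. n2.lim = false  [S.idx == true]
6. n2.sig = "pm"  ["pm"]
7. n2.val = "vq"  ["vq"]
8. n1.lim = false  [not S₀.idx]
9. n1.sig = "u"  [if S₁.lim then S₁.sig else "u"]
10. n1.val = "pmk"  [S₁.sig ++ "k"]
11. n4.cnt = true  [terminal]
12. n5.off = "upmk"  [S₁.sig ++ S₁.val]
13. n5.wid = false  [h.cnt and S₁.lim]
14. n6.sig = false  [terminal]
15. n7.hot = 8  [len(B.off) + 4]
16. n7.pre = true  [true]
17. n8.depth = "wq"  [terminal]
18. n7.key = true  [A.pre == true]
19. n5.depth = -1  [len(B.off) - 5]
20. n0.lim = false  [not h.cnt]
21. n0.sig = "ypmk"  ["y" ++ S₁.val]
22. n0.val = "pmku"  [S₁.val ++ S₁.sig]

-1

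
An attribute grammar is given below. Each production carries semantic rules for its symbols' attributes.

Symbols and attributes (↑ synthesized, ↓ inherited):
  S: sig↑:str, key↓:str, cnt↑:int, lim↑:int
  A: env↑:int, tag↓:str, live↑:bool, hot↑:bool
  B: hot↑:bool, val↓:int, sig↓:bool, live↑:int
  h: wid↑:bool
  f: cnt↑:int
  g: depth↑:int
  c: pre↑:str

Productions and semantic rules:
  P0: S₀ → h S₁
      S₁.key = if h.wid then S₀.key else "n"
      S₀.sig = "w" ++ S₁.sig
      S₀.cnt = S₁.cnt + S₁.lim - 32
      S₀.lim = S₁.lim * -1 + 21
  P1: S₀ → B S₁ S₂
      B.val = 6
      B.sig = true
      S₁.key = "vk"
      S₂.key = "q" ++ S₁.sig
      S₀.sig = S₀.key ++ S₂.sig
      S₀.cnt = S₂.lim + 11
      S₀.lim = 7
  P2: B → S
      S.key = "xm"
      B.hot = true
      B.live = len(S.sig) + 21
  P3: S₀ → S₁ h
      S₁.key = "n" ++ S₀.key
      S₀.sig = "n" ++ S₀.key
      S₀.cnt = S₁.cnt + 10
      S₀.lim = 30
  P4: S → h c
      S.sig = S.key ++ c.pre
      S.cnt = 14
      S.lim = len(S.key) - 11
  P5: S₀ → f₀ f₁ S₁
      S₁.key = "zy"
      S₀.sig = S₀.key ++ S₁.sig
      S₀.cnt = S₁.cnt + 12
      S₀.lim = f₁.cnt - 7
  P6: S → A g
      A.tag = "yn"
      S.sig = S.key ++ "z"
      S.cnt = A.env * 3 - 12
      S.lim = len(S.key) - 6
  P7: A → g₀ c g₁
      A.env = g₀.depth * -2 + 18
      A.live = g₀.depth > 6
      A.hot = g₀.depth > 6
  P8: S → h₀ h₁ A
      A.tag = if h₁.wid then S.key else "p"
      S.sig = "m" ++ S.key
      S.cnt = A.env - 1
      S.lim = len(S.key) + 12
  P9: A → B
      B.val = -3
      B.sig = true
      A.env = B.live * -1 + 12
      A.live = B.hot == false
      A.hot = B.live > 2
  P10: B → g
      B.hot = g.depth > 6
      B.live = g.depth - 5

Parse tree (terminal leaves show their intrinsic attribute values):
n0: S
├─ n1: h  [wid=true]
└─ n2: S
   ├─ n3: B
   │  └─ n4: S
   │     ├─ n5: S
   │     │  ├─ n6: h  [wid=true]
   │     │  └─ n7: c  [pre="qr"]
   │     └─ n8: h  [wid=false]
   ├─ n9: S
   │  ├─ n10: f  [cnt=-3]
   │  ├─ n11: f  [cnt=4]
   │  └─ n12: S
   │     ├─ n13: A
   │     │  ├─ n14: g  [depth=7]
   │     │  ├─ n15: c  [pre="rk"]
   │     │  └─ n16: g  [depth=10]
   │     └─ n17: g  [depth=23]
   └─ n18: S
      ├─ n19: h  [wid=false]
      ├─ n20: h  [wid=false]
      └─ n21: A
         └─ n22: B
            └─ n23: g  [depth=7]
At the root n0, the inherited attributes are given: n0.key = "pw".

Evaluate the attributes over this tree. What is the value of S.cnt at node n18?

1. n0.key = "pw"  [given at root]
2. n1.wid = true  [terminal]
3. n2.key = "pw"  [if h.wid then S₀.key else "n"]
4. n3.val = 6  [6]
5. n3.sig = true  [true]
6. n4.key = "xm"  ["xm"]
7. n5.key = "nxm"  ["n" ++ S₀.key]
8. n6.wid = true  [terminal]
9. n7.pre = "qr"  [terminal]
10. n5.sig = "nxmqr"  [S.key ++ c.pre]
11. n5.cnt = 14  [14]
12. n5.lim = -8  [len(S.key) - 11]
13. n8.wid = false  [terminal]
14. n4.sig = "nxm"  ["n" ++ S₀.key]
15. n4.cnt = 24  [S₁.cnt + 10]
16. n4.lim = 30  [30]
17. n3.hot = true  [true]
18. n3.live = 24  [len(S.sig) + 21]
19. n9.key = "vk"  ["vk"]
20. n10.cnt = -3  [terminal]
21. n11.cnt = 4  [terminal]
22. n12.key = "zy"  ["zy"]
23. n13.tag = "yn"  ["yn"]
24. n14.depth = 7  [terminal]
25. n15.pre = "rk"  [terminal]
26. n16.depth = 10  [terminal]
27. n13.env = 4  [g₀.depth * -2 + 18]
28. n13.live = true  [g₀.depth > 6]
29. n13.hot = true  [g₀.depth > 6]
30. n17.depth = 23  [terminal]
31. n12.sig = "zyz"  [S.key ++ "z"]
32. n12.cnt = 0  [A.env * 3 - 12]
33. n12.lim = -4  [len(S.key) - 6]
34. n9.sig = "vkzyz"  [S₀.key ++ S₁.sig]
35. n9.cnt = 12  [S₁.cnt + 12]
36. n9.lim = -3  [f₁.cnt - 7]
37. n18.key = "qvkzyz"  ["q" ++ S₁.sig]
38. n19.wid = false  [terminal]
39. n20.wid = false  [terminal]
40. n21.tag = "p"  [if h₁.wid then S.key else "p"]
41. n22.val = -3  [-3]
42. n22.sig = true  [true]
43. n23.depth = 7  [terminal]
44. n22.hot = true  [g.depth > 6]
45. n22.live = 2  [g.depth - 5]
46. n21.env = 10  [B.live * -1 + 12]
47. n21.live = false  [B.hot == false]
48. n21.hot = false  [B.live > 2]
49. n18.sig = "mqvkzyz"  ["m" ++ S.key]
50. n18.cnt = 9  [A.env - 1]
51. n18.lim = 18  [len(S.key) + 12]
52. n2.sig = "pwmqvkzyz"  [S₀.key ++ S₂.sig]
53. n2.cnt = 29  [S₂.lim + 11]
54. n2.lim = 7  [7]
55. n0.sig = "wpwmqvkzyz"  ["w" ++ S₁.sig]
56. n0.cnt = 4  [S₁.cnt + S₁.lim - 32]
57. n0.lim = 14  [S₁.lim * -1 + 21]

9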